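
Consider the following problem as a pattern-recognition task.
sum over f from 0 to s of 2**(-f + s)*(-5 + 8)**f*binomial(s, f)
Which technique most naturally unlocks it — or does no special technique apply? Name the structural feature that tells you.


Verdict: the binomial theorem — binomial coefficients against complementary powers of (-5 + 8) and 2: recognize the binomial expansion and resum.


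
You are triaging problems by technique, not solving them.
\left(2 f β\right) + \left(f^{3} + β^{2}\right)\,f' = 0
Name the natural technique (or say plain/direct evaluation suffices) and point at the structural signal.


Method: the exact-equation method — checking ∂/∂f of 2 f β against ∂/∂β of f^{3} + β^{2}: they match — the equation is exact as it stands.


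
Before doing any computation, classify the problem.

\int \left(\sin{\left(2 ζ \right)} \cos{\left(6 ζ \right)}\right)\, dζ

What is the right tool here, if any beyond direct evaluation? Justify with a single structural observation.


Technique: a trigonometric identity — the product \sin{\left(2 ζ \right)} \cos{\left(6 ζ \right)} converts to a sum of single-frequency sinusoids via the product-to-sum identity.


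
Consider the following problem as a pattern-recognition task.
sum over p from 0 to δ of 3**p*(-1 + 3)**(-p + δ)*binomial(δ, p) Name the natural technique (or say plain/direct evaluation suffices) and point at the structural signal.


Best approach: the binomial theorem — terms weighting binomial(δ, p) against matched powers of 3 and (-1 + 3) reassemble into (3 + (-1 + 3))^δ by the binomial theorem.


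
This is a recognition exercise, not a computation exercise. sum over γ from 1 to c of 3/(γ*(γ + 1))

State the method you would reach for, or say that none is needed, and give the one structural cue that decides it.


Technique: telescoping — 3/(γ*(γ + 1)) decomposes into shift-paired simple fractions; the series telescopes to finitely many boundary pieces.


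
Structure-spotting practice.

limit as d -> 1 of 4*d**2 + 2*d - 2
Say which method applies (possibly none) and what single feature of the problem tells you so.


Method: no special technique — the function is continuous at 1; evaluation is itself the limit, no machinery required.


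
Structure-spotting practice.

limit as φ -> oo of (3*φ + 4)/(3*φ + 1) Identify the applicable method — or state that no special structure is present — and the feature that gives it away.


Method: dominant-term comparison — growth-rate triage: the leading powers of φ decide the limit, everything else is noise. As a single quotient, the ∞/∞ shape would yield to repeated differentiation as well — the growth comparison gets there in one look.


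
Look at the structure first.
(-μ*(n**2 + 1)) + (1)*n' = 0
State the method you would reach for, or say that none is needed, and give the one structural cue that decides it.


Best approach: separation of variables — a product of single-variable factors, μ and n**2 + 1 — the textbook separable form.


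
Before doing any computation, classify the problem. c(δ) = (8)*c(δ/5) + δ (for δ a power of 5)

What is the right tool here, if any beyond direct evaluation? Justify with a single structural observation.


Verdict: the master substitution — the recursive call is at index δ/5 rather than a shift, a divide-and-conquer shape — substituting δ = 5^m linearizes it.


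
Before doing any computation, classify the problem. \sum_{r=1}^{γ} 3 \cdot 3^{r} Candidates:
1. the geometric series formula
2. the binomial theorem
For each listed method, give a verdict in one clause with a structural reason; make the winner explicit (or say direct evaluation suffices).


Technique: the geometric series formula — each term is 3 times the previous one, so the geometric-series formula applies directly.
- the geometric series formula: yes, a natural case for it.
- the binomial theorem: there is no sum-raised-to-a-power identity hiding in these terms.


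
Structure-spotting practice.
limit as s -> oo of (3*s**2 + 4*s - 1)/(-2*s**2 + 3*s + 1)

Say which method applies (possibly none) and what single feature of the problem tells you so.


Technique: dominant-term comparison — divide through by the highest power of s; every lower-order term dies and the dominant terms decide the limit. Viewed as a single quotient this is an ∞/∞ form — an at-infinity application of l'Hôpital's rule would also resolve it; comparing leading growth reads the answer without differentiating.


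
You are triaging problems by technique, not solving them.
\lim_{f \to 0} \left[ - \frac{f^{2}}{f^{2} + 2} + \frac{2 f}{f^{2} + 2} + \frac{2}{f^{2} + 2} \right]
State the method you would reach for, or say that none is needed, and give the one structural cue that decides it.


Method: no special technique — the expression is continuous at 0 — substitute and evaluate; no indeterminate form appears.


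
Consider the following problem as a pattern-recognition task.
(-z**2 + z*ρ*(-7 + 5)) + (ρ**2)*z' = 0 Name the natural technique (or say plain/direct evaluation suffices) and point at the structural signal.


Best approach: the homogeneous substitution — the slope's numerator and denominator have matching total degree, so it depends only on z/ρ and the ratio substitution collapses it. A Bernoulli substitution is a fair alternative on this equation directly; the homogeneous reading takes it as given.


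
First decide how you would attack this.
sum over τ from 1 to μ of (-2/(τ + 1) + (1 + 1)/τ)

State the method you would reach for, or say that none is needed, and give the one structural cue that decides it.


Method: telescoping — difference-of-shifts structure (each term adds (1 + 1)/τ, then subtracts its one-index-advanced value, which the following term adds back) leaves only the first and last pieces standing.


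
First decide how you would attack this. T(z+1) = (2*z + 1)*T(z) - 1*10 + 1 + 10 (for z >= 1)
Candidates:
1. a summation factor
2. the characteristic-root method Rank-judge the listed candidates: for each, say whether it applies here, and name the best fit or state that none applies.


Diagnosis: a summation factor — an index-dependent multiplier 2*z + 1 rules out characteristic roots; a summation factor converts it to a pure difference.
- a summation factor — yes — fits the structure here.
- the characteristic-root method: an index-dependent weight blocks the pure exponential ansatz.


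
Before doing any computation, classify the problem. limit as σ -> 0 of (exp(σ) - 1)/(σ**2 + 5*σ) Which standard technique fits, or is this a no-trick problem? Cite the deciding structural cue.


Verdict: l'Hôpital's rule (0/0) — substituting 0 gives 0 over 0; differentiate top and bottom once and re-evaluate. A local series expansion at the point resolves it as well; the rule is the packaged version of that step.


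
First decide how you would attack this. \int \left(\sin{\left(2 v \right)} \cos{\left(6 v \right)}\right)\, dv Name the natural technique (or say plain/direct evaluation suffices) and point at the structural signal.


Verdict: a trigonometric identity — distinct frequencies under one product (\sin{\left(2 v \right)} \cos{\left(6 v \right)}): the product-to-sum identity is the systematic route to an integrable form.


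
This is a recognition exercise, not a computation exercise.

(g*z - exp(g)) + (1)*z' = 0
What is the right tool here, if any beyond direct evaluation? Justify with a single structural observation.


Best approach: a linear integrating factor — first power of z, nonzero forcing: the integrating-factor recipe applies verbatim with p = g.


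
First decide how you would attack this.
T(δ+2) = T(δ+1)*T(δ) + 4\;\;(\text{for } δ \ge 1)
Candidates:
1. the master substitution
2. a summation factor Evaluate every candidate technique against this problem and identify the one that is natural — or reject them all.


Verdict: no special technique — once the recursion is nonlinear, characteristic roots, master substitutions, and summation factors are all off the table.
- the master substitution — no fixed divisor shrinks the index between calls.
- a summation factor — no summation factor applies — the rule is not linear in the sequence values.


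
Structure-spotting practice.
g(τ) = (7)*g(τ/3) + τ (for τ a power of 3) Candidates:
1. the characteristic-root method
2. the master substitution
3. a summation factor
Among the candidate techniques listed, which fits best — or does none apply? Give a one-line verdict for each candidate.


Verdict: the master substitution — the argument τ/3 divides the index by 3; the standard τ = 3^m substitution converts it to a constant-shift recurrence.
- the characteristic-root method — a divided-index call is not the fixed-shift linear shape that characteristic roots solve.
- the master substitution — applies; the problem has the shape this method handles.
- a summation factor — a divided-index call is outside the fixed-shift first-order family a summation factor normalizes.


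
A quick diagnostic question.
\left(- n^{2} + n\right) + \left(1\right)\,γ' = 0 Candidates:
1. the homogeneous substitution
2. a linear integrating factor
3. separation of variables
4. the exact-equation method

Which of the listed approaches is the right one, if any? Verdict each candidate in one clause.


Best approach: no special technique — solved for the derivative, γ never appears on the right — this is a direct integration in n, not a differential-equations problem at heart.
- the homogeneous substitution: rescaling both variables together changes the slope, so no ratio substitution collapses it.
- a linear integrating factor — the linear template holds only trivially here (the unknown is absent, so the coefficient is zero) — the method is not the natural label.
- separation of variables: separation is only trivially available — with the unknown absent from the slope this is a direct integration, not a separation problem.
- the exact-equation method: no dependence on the unknown anywhere: exactness is a label without content here.


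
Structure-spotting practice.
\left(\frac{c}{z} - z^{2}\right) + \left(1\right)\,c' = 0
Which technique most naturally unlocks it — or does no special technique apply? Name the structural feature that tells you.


Verdict: a linear integrating factor — the unknown enters only to the first power against a nonzero forcing term — the integrating-factor template applies directly.


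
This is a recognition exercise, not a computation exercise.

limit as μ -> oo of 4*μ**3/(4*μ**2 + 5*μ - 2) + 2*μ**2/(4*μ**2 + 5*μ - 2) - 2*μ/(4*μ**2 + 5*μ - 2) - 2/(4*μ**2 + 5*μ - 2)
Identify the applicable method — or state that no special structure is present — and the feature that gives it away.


Verdict: dominant-term comparison — divide by the highest power of μ present: lower-order terms vanish and the dominant ratio remains. Differentiating the expression as a single quotient would eventually settle it as well; matching dominant growth settles it immediately.


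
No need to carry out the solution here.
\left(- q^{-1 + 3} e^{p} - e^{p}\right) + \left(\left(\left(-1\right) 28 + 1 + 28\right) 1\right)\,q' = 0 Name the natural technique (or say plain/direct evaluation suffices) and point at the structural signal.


Verdict: separation of variables — solved for the derivative, the right side splits multiplicatively into a function of each variable alone — divide and integrate each side.


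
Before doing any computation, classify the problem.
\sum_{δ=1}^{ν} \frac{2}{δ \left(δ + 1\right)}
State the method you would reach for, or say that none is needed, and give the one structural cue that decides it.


Best approach: telescoping — after splitting \frac{2}{δ \left(δ + 1\right)} into partial fractions, the pieces are shifted copies of one function and cancel telescopically.


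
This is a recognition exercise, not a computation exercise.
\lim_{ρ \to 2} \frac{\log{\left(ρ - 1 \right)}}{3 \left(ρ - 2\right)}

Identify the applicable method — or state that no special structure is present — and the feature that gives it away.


Diagnosis: l'Hôpital's rule (0/0) — plug in 2: top and bottom both hit zero, so differentiate each and retry. Known elementary limits would finish this too — the rule just bypasses the case analysis.


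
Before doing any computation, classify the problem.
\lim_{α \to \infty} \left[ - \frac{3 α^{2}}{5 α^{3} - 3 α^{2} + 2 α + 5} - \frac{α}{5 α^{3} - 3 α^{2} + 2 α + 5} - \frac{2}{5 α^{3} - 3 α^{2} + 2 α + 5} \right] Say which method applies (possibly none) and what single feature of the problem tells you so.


Technique: dominant-term comparison — at large α only the top-degree terms survive; compare the leading terms and the limit falls out. l'Hôpital's at-infinity variant applies to the expression viewed as a single quotient; the leading-term comparison is the direct route.


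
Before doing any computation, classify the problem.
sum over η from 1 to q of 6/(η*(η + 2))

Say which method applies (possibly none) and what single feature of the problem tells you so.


Verdict: telescoping — the summand 6/(η*(η + 2)) decomposes into fractions whose poles differ by an integer shift — the series collapses.


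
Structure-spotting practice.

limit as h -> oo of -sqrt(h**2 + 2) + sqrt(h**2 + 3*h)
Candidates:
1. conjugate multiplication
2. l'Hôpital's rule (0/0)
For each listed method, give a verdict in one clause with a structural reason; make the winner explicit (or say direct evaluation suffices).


Method: conjugate multiplication — this difference gives up after one conjugate multiplication — the radical structure cancels against its conjugate.
- conjugate multiplication — applies; the problem has the shape this method handles.
- l'Hôpital's rule (0/0) — substitution produces ∞ − ∞ rather than a vanishing quotient; the rule needs a 0/0 ratio to act on.


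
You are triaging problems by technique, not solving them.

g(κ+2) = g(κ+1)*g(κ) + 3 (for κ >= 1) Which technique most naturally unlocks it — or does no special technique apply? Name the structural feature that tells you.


Diagnosis: no special technique — the unknown sequence enters the update nonlinearly, so no linear method fits the recurrence as written — direct iteration remains.


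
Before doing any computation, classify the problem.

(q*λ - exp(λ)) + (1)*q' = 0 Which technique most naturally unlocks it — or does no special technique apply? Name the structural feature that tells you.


Verdict: a linear integrating factor — linear in the unknown with genuine forcing: multiply through by the exponential of the integrated coefficient and the left side closes into one derivative.


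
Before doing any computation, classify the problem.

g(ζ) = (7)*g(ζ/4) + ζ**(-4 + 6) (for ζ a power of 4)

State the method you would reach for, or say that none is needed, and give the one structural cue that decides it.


Verdict: the master substitution — recursion at ζ/4 is multiplicative in the index; logarithmic reindexing via ζ = 4^m linearizes it.


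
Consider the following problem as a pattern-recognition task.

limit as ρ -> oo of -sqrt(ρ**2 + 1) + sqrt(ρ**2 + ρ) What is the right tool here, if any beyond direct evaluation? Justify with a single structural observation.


Diagnosis: conjugate multiplication — turning the difference into a conjugate-rationalized ratio makes the limit readable.


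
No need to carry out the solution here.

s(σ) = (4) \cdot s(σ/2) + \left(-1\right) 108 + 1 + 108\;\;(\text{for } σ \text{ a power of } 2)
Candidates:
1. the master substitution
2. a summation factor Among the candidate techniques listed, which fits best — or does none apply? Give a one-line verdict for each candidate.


Method: the master substitution — treat m = log base 2 of σ as the new clock: one recursion step advances m by one while σ scales by 2.
- the master substitution: yes — fits the structure here.
- a summation factor — the recursion divides its index rather than shifting it — there is no previous-term chain for a summation factor to telescope.


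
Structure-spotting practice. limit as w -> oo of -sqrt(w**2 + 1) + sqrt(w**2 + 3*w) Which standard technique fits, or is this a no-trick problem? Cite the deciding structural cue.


Diagnosis: conjugate multiplication — divergence minus divergence hides a finite answer — expose it by pairing sqrt(w**2 + 3*w) - sqrt(w**2 + 1) with its conjugate.


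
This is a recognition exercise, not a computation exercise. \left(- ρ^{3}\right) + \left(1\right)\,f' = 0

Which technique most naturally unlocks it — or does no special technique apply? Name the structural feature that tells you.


Best approach: no special technique — solved for the derivative, f never appears on the right — this is a direct integration in ρ, not a differential-equations problem at heart.


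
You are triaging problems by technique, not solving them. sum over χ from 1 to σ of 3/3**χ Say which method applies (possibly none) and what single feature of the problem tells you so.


Best approach: the geometric series formula — consecutive terms stand in a fixed index-free ratio — the geometric sum formula closes it.


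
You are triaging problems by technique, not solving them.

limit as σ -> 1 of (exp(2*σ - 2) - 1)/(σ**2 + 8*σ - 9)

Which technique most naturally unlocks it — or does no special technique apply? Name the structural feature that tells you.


Technique: l'Hôpital's rule (0/0) — plug in 1: top and bottom both hit zero, so differentiate each and retry. A local series expansion at the point resolves it as well; the rule is the packaged version of that step.


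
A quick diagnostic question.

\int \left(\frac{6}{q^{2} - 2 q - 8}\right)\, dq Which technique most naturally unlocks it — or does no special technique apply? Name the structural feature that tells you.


Verdict: partial fractions — q^{2} - 2 q - 8 splits into linear pieces, so the quotient is a sum of simple fractions — decompose before integrating.


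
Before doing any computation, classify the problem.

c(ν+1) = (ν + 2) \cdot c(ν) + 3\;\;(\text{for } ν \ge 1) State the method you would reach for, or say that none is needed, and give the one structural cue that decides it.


Verdict: a summation factor — the coefficient ν + 2 drifts with the index, so no fixed root exists; normalizing by the cumulative product telescopes it.


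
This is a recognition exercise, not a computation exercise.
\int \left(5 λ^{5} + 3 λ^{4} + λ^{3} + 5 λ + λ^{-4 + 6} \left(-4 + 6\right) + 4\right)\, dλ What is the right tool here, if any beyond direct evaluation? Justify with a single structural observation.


Verdict: no special technique — scan for structure and find none: constant multiples of powers of λ, integrate directly.


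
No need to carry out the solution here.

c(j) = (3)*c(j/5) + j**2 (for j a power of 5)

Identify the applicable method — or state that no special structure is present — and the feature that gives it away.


Method: the master substitution — the argument contracts 5-fold per step: reindex j exponentially and solve the linear recurrence in the new index.


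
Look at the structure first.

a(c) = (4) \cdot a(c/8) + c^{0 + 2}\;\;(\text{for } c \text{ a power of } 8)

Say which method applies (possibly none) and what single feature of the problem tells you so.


Verdict: the master substitution — treat m = log base 8 of c as the new clock: one recursion step advances m by one while c scales by 8.


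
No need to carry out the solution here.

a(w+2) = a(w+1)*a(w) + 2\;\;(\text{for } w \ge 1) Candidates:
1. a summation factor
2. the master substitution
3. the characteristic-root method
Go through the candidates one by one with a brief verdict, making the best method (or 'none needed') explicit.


Best approach: no special technique — each new value is a nonlinear function of earlier ones — scaling arguments and superposition both fail.
- a summation factor: the recursion is nonlinear — outside the first-order linear family a summation factor addresses.
- the master substitution — the recursion shifts the index rather than dividing it.
- the characteristic-root method: nonlinearity rules out exponential-mode superposition from the start.


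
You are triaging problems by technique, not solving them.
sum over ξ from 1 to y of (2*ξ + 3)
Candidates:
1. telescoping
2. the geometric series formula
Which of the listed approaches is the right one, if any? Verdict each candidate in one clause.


Diagnosis: no special technique — no cancellation, no constant ratio, no binomial weights — just polynomial terms summed directly.
- telescoping — neither a shifted-difference shape nor integer-spaced poles are present.
- the geometric series formula: there is no constant term-to-term ratio.


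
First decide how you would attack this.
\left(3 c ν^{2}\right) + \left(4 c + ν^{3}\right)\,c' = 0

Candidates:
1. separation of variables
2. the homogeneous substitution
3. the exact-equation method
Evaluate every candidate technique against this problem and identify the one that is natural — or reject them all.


Verdict: the exact-equation method — d/dc of 3 c ν^{2} equals d/dν of 4 c + ν^{3}: the form is a total differential of one potential — integrate it exactly.
- separation of variables: no division isolates the independent variable from the unknown.
- the homogeneous substitution: the slope does not depend on the ratio of the variables alone.
- the exact-equation method — a fit — the right tool for this form.


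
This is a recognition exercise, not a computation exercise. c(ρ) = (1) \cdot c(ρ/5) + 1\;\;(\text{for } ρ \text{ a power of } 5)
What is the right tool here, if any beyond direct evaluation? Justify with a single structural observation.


Method: the master substitution — the argument shrinks by the factor 5, so measure the index on a logarithmic scale and the recursion becomes a shift.


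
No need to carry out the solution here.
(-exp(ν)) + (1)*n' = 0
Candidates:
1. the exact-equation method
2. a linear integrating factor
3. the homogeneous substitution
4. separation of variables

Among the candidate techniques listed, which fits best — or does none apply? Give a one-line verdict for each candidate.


Verdict: no special technique — the slope is a function of ν alone, so integrate both sides directly.
- the exact-equation method: no dependence on the unknown anywhere: exactness is a label without content here.
- a linear integrating factor: the linear template holds only trivially here (the unknown is absent, so the coefficient is zero) — the method is not the natural label.
- the homogeneous substitution: solved for the derivative, the right side changes under joint scaling of the two variables.
- separation of variables: any separation here is vacuous (nothing depends on the unknown); direct integration is the honest label.


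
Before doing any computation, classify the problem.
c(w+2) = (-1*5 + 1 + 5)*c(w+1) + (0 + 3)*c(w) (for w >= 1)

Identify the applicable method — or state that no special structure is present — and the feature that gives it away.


Diagnosis: the characteristic-root method — because shifting w leaves the equation's coefficients unchanged, exponential trials reduce it to algebra.


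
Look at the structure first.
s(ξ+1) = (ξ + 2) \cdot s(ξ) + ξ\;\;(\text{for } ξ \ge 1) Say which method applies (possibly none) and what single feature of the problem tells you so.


Method: a summation factor — it is first-order linear but the coefficient ξ + 2 depends on the index, so multiply through by a summation factor to telescope it.


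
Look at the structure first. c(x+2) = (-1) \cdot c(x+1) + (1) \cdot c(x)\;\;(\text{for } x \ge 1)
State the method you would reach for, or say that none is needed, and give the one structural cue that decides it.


Verdict: the characteristic-root method — because shifting x leaves the equation's coefficients unchanged, exponential trials reduce it to algebra.


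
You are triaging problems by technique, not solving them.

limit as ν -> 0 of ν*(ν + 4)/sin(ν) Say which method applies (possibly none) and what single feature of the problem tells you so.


Verdict: l'Hôpital's rule (0/0) — plug in 0: top and bottom both hit zero, so differentiate each and retry. A local series expansion at the point resolves it as well; the rule is the packaged version of that step.


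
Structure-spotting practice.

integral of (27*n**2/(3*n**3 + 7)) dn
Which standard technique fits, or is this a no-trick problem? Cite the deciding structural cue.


Technique: u-substitution — read it as f(3*n**3 + 7) times a constant multiple of d(3*n**3 + 7): one substitution, u = 3*n**3 + 7, finishes it.


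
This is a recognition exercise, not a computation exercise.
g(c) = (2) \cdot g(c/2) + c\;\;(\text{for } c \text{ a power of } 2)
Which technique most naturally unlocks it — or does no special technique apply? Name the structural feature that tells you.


Best approach: the master substitution — treat m = log base 2 of c as the new clock: one recursion step advances m by one while c scales by 2.


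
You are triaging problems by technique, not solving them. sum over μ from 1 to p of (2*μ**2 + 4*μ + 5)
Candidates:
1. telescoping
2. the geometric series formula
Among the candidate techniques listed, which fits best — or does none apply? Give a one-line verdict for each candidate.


Method: no special technique — nothing telescopes and nothing is geometric; polynomial terms in μ sum term by term.
- telescoping — neither a shifted-difference shape nor integer-spaced poles are present.
- the geometric series formula: the term-to-term ratio drifts with the index — the one thing the geometric formula cannot absorb.


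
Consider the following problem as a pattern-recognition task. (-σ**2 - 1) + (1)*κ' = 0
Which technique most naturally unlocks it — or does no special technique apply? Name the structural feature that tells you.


Diagnosis: no special technique — the slope is a pure function of σ; integrate both sides and be done.


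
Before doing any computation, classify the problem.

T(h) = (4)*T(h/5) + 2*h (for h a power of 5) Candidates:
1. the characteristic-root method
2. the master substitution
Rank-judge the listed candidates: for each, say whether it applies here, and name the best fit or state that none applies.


Diagnosis: the master substitution — the argument shrinks by the factor 5, so measure the index on a logarithmic scale and the recursion becomes a shift.
- the characteristic-root method — the recursion divides its index rather than shifting it — outside the constant-shift family the root method covers.
- the master substitution — applicable, and directly so.


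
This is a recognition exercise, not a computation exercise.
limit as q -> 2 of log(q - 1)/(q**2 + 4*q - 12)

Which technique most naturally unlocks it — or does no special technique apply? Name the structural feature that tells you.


Method: l'Hôpital's rule (0/0) — plug in 2: top and bottom both hit zero, so differentiate each and retry. One could equally expand both pieces locally and compare leading terms; the rule does that in one stroke.


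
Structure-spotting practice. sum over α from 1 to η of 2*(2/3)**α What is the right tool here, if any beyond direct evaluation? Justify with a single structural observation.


Best approach: the geometric series formula — each summand is the previous one scaled by 2/3; that constant multiplier is itself the geometric structure.


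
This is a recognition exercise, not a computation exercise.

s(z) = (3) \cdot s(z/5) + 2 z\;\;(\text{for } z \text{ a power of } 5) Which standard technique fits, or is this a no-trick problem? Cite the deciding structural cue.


Verdict: the master substitution — the argument contracts 5-fold per step: reindex z exponentially and solve the linear recurrence in the new index.


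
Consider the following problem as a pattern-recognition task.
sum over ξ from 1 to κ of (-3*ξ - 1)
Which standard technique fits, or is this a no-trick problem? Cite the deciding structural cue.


Verdict: no special technique — the sum is polynomial through and through; closed forms for each power of ξ finish it directly.


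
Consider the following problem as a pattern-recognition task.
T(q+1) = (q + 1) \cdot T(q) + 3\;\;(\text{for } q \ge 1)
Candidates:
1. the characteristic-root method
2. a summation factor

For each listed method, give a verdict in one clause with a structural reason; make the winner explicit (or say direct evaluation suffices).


Best approach: a summation factor — one step of memory with a weight q + 1 that changes as the index grows — the summation-factor construction is built for this.
- the characteristic-root method — the coefficients change with the index, which the root method cannot absorb.
- a summation factor — yes — fits the structure here.


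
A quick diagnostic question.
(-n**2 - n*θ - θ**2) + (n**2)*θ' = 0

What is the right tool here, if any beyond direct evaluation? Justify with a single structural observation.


Verdict: the homogeneous substitution — the slope's numerator and denominator share total degree; set v = θ/n and the equation drops to separable form.


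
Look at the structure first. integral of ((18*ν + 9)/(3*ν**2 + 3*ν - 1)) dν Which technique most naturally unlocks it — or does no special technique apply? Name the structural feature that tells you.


Best approach: u-substitution — collected, the integrand has one factor that is, up to a constant, the derivative of an inner expression the rest depends on — substitute for that inner expression.


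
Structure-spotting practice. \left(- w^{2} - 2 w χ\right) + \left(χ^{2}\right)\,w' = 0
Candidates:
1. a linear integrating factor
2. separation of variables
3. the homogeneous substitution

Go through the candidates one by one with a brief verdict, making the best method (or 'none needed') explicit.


Verdict: the homogeneous substitution — the slope's numerator and denominator share total degree; set v = w/χ and the equation drops to separable form. A Bernoulli substitution is a fair alternative on this equation directly; the homogeneous reading takes it as given.
- a linear integrating factor: the unknown enters nonlinearly (through a power, a denominator, or a transcendental function), which the linear integrating-factor recipe cannot absorb as-is — any repair would come from a preliminary substitution, not the factor.
- separation of variables — the two dependences are entangled, not a clean product of one-variable pieces.
- the homogeneous substitution — a fit — the right tool for this form.


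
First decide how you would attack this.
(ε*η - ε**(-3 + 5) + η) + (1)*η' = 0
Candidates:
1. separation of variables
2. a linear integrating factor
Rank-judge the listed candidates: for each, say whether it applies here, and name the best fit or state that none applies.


Verdict: a linear integrating factor — linear in the unknown with genuine forcing: multiply through by the exponential of the integrated coefficient and the left side closes into one derivative.
- separation of variables — no division isolates the independent variable from the unknown.
- a linear integrating factor — a fit — the right tool for this form.


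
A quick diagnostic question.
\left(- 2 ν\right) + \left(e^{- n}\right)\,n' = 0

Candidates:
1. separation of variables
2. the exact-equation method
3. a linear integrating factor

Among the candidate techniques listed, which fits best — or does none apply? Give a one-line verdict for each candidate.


Diagnosis: separation of variables — separating collects all n-dependence with the derivative and leaves all ν-dependence opposite: variables separate.
- separation of variables — yes — fits the structure here.
- the exact-equation method — the cross-partial test holds only vacuously — each coefficient lives in its own variable, so the exactness machinery reads no structure the split form does not already show.
- a linear integrating factor: a nonlinear term in the unknown puts this outside the integrating-factor template.


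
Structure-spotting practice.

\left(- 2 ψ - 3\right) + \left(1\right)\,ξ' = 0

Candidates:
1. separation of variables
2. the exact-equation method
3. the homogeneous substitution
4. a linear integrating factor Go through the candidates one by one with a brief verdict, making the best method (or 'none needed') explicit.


Technique: no special technique — with ξ absent the equation is not coupled at all: direct integration in ψ.
- separation of variables — with no unknown in the slope, separating variables is a formality — the equation integrates directly.
- the exact-equation method — with the unknown absent from both coefficients, the cross-partial test holds emptily — nothing for the exact method to work on.
- the homogeneous substitution — the slope is not a function of the ratio of the variables alone.
- a linear integrating factor — with the unknown absent the integrating factor is a formality; direct integration is the working structure.


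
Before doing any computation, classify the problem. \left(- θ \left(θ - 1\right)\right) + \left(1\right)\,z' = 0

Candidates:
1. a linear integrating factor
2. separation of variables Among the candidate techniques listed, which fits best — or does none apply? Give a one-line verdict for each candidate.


Diagnosis: no special technique — with z absent the equation is not coupled at all: direct integration in θ.
- a linear integrating factor: the linear template holds only trivially here (the unknown is absent, so the coefficient is zero) — the method is not the natural label.
- separation of variables: with no unknown in the slope, separating variables is a formality — the equation integrates directly.


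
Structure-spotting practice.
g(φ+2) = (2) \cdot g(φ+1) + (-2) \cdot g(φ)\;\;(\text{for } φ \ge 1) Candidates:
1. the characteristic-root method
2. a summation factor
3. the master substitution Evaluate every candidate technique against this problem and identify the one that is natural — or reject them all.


Best approach: the characteristic-root method — the recurrence treats every index alike (constant coefficients, no forcing) — precisely the regime where r^φ trials close it.
- the characteristic-root method — applies; the problem has the shape this method handles.
- a summation factor — a summation factor telescopes one-step recursions; this one carries higher-order memory.
- the master substitution: this is shift-type recursion, outside the divide-and-conquer template.


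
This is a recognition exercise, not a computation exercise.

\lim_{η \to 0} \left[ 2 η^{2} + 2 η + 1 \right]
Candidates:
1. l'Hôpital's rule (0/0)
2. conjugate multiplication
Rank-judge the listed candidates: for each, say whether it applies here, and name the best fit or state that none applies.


Best approach: no special technique — the function is continuous at 0; evaluation is itself the limit, no machinery required.
- l'Hôpital's rule (0/0): evaluation at the point is determinate, so the rule has nothing to repair.
- conjugate multiplication — no difference of divergent radicals appears, so rationalizing has nothing to cancel.


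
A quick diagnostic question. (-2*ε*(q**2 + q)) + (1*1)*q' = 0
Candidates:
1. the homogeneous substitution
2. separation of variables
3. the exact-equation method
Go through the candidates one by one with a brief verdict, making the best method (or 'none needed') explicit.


Technique: separation of variables — separating collects all q-dependence with the derivative and leaves all ε-dependence opposite: variables separate. A Bernoulli substitution applies to this equation as given; separation takes the same equation in its displayed form.
- the homogeneous substitution: rescaling both variables together changes the slope, so no ratio substitution collapses it.
- separation of variables: yes, a natural case for it.
- the exact-equation method — no potential function has this form as its differential, as written.


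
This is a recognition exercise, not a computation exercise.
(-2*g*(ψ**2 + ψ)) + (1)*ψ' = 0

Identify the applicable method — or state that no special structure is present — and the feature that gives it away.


Diagnosis: separation of variables — all dependence on the two variables factors apart, the defining separable shape. This doubles as a Bernoulli equation in the unknown as written; dividing and integrating works on it directly.


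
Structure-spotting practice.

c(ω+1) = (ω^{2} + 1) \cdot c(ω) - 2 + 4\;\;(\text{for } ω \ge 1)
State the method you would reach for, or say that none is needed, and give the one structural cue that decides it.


Technique: a summation factor — one-term recursion with variable weight ω^{2} + 1 is solved by product normalization, not by root-finding.


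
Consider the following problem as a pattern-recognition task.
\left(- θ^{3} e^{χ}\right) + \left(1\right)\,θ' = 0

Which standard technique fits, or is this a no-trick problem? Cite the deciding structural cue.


Technique: separation of variables — one side of the product carries the independent variable, the other the unknown — the textbook separation shape.


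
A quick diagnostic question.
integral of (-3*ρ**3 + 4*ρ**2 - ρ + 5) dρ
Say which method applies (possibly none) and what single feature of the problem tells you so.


Technique: no special technique — every term is a constant multiple of a power of ρ; term-wise power-rule integration needs no preliminary transformation.


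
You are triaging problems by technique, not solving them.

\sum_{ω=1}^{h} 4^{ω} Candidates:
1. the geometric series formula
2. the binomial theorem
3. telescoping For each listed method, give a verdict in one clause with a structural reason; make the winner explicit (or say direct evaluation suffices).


Diagnosis: the geometric series formula — the ratio of consecutive terms is the constant 4, independent of the index — a geometric sum.
- the geometric series formula — applicable, and directly so.
- the binomial theorem: there is no pair of bases whose matched powers would reassemble into a single binomial power.
- telescoping — in the displayed form, no term reappears at a neighboring index to cancel against.


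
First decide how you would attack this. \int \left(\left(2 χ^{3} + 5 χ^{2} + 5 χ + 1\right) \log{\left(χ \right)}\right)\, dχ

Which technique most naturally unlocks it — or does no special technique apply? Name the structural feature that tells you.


Best approach: integration by parts — the logarithm \log{\left(χ \right)} has no power-rule antiderivative to read off directly, but its derivative is algebraic — so differentiate \log{\left(χ \right)} and integrate the polynomial factor 2 χ^{3} + 5 χ^{2} + 5 χ + 1.


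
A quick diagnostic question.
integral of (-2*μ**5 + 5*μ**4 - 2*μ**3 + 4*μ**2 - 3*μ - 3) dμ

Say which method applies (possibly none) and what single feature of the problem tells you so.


Best approach: no special technique — every term is a constant multiple of a power of μ; term-wise power-rule integration needs no preliminary transformation.


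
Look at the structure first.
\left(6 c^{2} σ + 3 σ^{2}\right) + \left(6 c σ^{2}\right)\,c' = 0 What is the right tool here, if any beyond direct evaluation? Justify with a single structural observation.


Diagnosis: the exact-equation method — the cross partial derivatives of 6 c^{2} σ + 3 σ^{2} and 6 c σ^{2} agree, so the left side is the total differential of one potential in σ and c.
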